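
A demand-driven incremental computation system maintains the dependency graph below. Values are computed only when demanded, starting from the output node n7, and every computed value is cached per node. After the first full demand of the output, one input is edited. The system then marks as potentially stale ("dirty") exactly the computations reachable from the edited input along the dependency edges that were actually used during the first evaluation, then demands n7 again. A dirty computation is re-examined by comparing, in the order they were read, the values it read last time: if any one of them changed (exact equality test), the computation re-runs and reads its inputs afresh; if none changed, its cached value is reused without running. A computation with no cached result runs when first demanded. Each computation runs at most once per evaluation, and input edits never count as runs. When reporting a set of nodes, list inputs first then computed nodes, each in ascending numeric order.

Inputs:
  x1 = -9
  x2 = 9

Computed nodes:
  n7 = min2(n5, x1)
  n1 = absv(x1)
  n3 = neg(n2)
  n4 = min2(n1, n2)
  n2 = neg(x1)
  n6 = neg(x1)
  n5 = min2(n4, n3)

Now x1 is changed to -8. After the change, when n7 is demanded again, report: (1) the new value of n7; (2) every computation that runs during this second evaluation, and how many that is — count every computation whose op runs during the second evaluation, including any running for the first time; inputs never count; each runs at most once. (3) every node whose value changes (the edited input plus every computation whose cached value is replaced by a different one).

New value of n7: -8.
Computations that run: n1, n2, n3, n4, n5, n7 — 6 in total.
Values that change: x1, n1, n2, n3, n4, n5, n7.

First evaluation (everything demanded from the output):
  n1 = absv(-9) = 9
  n2 = neg(-9) = 9
  n3 = neg(9) = -9
  n4 = min2(9, 9) = 9
  n5 = min2(9, -9) = -9
  n7 = min2(-9, -9) = -9

Propagation after the edit:
  n1: runs — x1 -9->-8; result 8.
  n2: runs — x1 -9->-8; result 8.
  n3: runs — n2 9->8; result -8.
  n4: runs — n1 9->8; n2 9->8; result 8.
  n5: runs — n4 9->8; n3 -9->-8; result -8.
  n7: runs — n5 -9->-8; x1 -9->-8; result -8.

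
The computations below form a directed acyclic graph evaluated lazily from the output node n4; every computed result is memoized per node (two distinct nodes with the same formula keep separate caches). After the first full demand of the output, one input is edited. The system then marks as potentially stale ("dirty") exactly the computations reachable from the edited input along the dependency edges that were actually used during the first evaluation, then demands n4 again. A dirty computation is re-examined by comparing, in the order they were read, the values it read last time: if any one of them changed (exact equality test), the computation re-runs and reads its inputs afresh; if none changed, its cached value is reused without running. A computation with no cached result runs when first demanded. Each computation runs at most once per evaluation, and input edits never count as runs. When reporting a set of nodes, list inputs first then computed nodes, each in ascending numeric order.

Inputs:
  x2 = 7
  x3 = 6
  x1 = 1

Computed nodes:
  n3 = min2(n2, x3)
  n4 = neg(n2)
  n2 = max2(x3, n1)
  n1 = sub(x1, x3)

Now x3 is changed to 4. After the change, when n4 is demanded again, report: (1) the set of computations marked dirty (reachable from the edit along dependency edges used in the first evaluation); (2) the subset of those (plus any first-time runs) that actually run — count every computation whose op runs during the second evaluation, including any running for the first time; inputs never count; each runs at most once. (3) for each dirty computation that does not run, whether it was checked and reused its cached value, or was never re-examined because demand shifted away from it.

The edit dirties: n1, n2, n4.
3 computations run: n1, n2, n4.
No dirty computation escaped a run.

First demand of the output computes:
  n1 = sub(1, 6) = -5
  n2 = max2(6, -5) = 6
  n4 = neg(6) = -6

After the edit, cleaning proceeds:
  n1: a read changed (x3 6->4) — executes, giving -3.
  n2: a read changed (x3 6->4; n1 -5->-3) — executes, giving 4.
  n4: a read changed (n2 6->4) — executes, giving -4.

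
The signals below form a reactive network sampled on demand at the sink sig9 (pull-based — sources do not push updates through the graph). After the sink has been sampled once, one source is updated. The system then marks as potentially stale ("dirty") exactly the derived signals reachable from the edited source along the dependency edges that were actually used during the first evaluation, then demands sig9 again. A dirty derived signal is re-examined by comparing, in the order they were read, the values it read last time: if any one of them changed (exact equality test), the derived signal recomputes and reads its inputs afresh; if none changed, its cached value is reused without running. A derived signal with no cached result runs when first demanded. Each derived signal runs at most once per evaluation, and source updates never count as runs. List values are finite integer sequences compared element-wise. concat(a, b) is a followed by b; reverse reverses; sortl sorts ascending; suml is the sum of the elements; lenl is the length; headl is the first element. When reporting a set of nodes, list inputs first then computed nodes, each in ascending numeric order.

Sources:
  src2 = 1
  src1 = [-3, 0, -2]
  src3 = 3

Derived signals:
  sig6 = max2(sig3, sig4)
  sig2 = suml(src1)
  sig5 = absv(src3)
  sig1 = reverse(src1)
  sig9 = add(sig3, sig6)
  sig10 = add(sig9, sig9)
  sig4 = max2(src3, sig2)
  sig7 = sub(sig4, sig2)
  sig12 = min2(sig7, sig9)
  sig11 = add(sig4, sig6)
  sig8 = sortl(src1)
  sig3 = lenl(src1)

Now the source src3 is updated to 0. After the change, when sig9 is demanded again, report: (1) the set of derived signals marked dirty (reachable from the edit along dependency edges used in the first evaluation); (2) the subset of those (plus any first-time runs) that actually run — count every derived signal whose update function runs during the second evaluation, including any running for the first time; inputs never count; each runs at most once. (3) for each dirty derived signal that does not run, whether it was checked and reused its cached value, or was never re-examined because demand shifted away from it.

Dirty set: sig4, sig6, sig9.
Run set: sig4, sig6 (2 run).
Re-examined without running (cache reused): sig9.
The important point: sig6 recomputes to an identical value, and the output ends up unchanged.

Initial pass — values computed on the first demand:
  sig2 = suml([-3, 0, -2]) = -5
  sig3 = lenl([-3, 0, -2]) = 3
  sig4 = max2(3, -5) = 3
  sig6 = max2(3, 3) = 3
  sig9 = add(3, 3) = 6

Second demand — change propagation:
  sig4: re-runs because src3 3->0; new result 0.
  sig6: re-runs because sig4 3->0; new result 3 (unchanged).
  sig9: re-examined; everything it read last time is the same (sig3 unchanged, sig6 unchanged) — cache 6 kept, no run.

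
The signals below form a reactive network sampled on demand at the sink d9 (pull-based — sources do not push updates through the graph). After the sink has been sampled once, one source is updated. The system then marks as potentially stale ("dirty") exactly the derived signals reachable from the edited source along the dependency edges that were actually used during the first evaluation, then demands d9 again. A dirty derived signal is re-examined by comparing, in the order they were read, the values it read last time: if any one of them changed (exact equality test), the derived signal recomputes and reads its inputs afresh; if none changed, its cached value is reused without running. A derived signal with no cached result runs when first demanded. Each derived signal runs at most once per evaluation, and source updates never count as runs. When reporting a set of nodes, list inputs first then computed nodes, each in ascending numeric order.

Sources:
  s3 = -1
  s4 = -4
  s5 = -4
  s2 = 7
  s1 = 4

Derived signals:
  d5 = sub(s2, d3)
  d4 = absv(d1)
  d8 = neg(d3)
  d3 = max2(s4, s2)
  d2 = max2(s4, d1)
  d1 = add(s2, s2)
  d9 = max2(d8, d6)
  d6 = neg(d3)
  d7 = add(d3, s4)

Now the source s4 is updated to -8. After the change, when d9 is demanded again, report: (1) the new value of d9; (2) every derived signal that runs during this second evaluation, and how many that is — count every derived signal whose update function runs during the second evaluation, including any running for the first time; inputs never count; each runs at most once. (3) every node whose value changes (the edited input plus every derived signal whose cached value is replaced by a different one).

d9 now evaluates to -7.
Run set: d3 (1 run).
Changed values: s4.
The important point: d3 recomputes to an identical value, and the output ends up unchanged.

Initial pass — values computed on the first demand:
  d3 = max2(-4, 7) = 7
  d6 = neg(7) = -7
  d8 = neg(7) = -7
  d9 = max2(-7, -7) = -7

Second demand — change propagation:
  d3: re-runs because s4 -4->-8; new result 7 (unchanged).
  d6: re-examined; everything it read last time is the same (d3 unchanged) — cache -7 kept, no run.
  d8: re-examined; everything it read last time is the same (d3 unchanged) — cache -7 kept, no run.
  d9: re-examined; everything it read last time is the same (d8 unchanged, d6 unchanged) — cache -7 kept, no run.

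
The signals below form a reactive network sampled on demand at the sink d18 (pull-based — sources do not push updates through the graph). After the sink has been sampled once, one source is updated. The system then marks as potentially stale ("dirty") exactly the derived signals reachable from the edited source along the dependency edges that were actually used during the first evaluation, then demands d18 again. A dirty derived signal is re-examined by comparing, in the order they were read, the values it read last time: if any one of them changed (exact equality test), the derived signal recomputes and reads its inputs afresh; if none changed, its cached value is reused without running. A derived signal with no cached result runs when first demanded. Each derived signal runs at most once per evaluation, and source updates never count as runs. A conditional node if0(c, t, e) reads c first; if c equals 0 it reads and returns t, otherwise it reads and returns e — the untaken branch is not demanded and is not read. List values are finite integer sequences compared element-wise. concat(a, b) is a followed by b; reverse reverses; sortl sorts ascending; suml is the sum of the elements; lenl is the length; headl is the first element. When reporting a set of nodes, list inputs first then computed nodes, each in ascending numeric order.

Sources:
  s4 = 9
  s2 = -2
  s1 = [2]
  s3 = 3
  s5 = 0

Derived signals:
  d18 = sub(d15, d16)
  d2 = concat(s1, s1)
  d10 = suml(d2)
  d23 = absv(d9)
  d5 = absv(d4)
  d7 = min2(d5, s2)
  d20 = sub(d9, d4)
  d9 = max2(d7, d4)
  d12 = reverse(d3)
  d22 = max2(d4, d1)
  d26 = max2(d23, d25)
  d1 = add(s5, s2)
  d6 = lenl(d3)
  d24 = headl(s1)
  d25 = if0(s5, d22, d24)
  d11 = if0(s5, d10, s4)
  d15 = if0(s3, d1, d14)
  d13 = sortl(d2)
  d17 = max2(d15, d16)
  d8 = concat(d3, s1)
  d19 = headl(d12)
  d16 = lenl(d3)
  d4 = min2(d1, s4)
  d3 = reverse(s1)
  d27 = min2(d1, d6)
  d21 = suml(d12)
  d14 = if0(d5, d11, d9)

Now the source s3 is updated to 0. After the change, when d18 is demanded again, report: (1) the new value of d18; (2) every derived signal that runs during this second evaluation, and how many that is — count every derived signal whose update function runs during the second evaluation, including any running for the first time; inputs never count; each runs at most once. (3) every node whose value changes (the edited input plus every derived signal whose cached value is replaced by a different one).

d18 now evaluates to -3.
Run set: d15 (1 run).
Changed values: s3.
The important point: d15 recomputes to an identical value, and the output ends up unchanged.

Initial pass — values computed on the first demand:
  d1 = add(0, -2) = -2
  d3 = reverse([2]) = [2]
  d4 = min2(-2, 9) = -2
  d5 = absv(-2) = 2
  d7 = min2(2, -2) = -2
  d9 = max2(-2, -2) = -2
  d14 = if0(d5=2 -> else branch d9) = -2
  d15 = if0(s3=3 -> else branch d14) = -2
  d16 = lenl([2]) = 1
  d18 = sub(-2, 1) = -3

Second demand — change propagation:
  d15: re-runs because s3 3->0; new result -2 (unchanged).
  d18: re-examined; everything it read last time is the same (d15 unchanged, d16 unchanged) — cache -3 kept, no run.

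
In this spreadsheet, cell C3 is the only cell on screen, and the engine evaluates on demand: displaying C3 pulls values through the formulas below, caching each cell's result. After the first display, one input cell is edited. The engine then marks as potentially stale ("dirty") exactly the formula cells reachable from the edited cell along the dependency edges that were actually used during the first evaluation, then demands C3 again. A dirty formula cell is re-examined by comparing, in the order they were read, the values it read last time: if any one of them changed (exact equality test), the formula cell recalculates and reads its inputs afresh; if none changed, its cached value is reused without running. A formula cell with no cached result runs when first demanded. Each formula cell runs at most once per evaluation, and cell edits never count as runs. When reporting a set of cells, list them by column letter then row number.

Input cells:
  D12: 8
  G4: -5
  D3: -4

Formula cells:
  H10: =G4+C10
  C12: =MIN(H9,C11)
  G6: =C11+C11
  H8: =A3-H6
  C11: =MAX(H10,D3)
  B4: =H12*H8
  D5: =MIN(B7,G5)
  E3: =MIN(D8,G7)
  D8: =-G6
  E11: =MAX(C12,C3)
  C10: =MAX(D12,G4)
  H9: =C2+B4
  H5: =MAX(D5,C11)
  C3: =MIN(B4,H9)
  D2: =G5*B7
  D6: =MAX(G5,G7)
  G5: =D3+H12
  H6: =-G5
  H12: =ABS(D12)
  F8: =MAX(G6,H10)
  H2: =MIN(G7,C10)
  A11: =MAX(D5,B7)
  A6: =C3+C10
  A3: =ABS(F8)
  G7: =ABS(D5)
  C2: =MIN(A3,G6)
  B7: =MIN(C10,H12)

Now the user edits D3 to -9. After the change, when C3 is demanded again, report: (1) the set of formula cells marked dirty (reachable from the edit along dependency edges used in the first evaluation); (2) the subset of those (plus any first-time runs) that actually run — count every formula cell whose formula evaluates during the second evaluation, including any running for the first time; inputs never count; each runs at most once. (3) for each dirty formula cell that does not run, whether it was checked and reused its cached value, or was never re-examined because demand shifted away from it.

Dirty set: A3, B4, C2, C3, C11, F8, G5, G6, H6, H8, H9.
Run set: B4, C3, C11, G5, H6, H8, H9 (7 run).
Re-examined without running (cache reused): A3, C2, F8, G6.
The important point: at G6 every value read last time is unchanged, so the dirty flag clears without a run.

Initial pass — values computed on the first demand:
  C10 = MAX(8, -5) = 8
  H10 = -5 + 8 = 3
  C11 = MAX(3, -4) = 3
  G6 = 3 + 3 = 6
  F8 = MAX(6, 3) = 6
  A3 = ABS(6) = 6
  C2 = MIN(6, 6) = 6
  H12 = ABS(8) = 8
  G5 = -4 + 8 = 4
  H6 = -(4) = -4
  H8 = 6 - -4 = 10
  B4 = 8 * 10 = 80
  H9 = 6 + 80 = 86
  C3 = MIN(80, 86) = 80

Second demand — change propagation:
  C11: re-runs because D3 -4->-9; new result 3 (unchanged).
  G5: re-runs because D3 -4->-9; new result -1.
  G6: re-examined; everything it read last time is the same (C11 unchanged, C11 unchanged) — cache 6 kept, no run.
  F8: re-examined; everything it read last time is the same (G6 unchanged, H10 unchanged) — cache 6 kept, no run.
  A3: re-examined; everything it read last time is the same (F8 unchanged) — cache 6 kept, no run.
  C2: re-examined; everything it read last time is the same (A3 unchanged, G6 unchanged) — cache 6 kept, no run.
  H6: re-runs because G5 4->-1; new result 1.
  H8: re-runs because H6 -4->1; new result 5.
  B4: re-runs because H8 10->5; new result 40.
  H9: re-runs because B4 80->40; new result 46.
  C3: re-runs because B4 80->40; H9 86->46; new result 40.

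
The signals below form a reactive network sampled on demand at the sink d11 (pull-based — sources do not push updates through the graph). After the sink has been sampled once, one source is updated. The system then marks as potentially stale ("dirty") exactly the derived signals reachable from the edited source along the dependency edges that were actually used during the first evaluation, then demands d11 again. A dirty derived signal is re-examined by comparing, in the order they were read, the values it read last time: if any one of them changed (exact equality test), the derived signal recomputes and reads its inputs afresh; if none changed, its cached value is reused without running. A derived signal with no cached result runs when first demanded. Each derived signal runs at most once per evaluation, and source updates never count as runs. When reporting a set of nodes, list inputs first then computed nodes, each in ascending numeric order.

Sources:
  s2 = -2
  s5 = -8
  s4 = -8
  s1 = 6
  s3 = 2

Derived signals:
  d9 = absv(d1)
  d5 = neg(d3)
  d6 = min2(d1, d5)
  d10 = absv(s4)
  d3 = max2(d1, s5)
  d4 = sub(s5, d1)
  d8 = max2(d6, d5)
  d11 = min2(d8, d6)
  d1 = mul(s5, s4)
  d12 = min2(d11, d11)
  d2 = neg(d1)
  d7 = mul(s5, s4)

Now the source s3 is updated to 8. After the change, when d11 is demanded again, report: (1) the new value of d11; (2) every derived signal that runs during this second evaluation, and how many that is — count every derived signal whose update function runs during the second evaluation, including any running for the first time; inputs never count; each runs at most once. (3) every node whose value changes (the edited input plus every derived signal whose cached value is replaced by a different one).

d11 now evaluates to -64.
Run set: none (0 run).
Changed values: s3.
The important point: nothing the output needs ever reads s3, so the edit is invisible to it.

Initial pass — values computed on the first demand:
  d1 = mul(-8, -8) = 64
  d3 = max2(64, -8) = 64
  d5 = neg(64) = -64
  d6 = min2(64, -64) = -64
  d8 = max2(-64, -64) = -64
  d11 = min2(-64, -64) = -64

Second demand — change propagation:
  no demanded computation ever read s3, so the edit dirties nothing and nothing runs.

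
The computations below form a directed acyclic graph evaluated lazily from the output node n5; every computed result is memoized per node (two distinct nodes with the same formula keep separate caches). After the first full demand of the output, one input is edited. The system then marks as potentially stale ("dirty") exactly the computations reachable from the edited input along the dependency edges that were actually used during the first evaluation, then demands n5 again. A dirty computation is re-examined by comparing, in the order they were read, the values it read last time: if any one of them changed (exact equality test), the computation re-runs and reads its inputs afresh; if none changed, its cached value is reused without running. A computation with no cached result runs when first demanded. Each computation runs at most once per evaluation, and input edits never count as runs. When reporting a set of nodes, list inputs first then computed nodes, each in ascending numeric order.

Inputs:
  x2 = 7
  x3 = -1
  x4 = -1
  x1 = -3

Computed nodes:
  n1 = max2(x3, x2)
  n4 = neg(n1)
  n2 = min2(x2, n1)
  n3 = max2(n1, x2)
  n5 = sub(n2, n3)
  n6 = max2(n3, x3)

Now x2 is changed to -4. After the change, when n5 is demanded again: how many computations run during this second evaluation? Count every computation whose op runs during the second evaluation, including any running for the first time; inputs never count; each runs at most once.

4 computations run: n1, n2, n3, n5.

First demand of the output computes:
  n1 = max2(-1, 7) = 7
  n2 = min2(7, 7) = 7
  n3 = max2(7, 7) = 7
  n5 = sub(7, 7) = 0

After the edit, cleaning proceeds:
  n1: a read changed (x2 7->-4) — executes, giving -1.
  n2: a read changed (x2 7->-4; n1 7->-1) — executes, giving -4.
  n3: a read changed (n1 7->-1; x2 7->-4) — executes, giving -1.
  n5: a read changed (n2 7->-4; n3 7->-1) — executes, giving -3.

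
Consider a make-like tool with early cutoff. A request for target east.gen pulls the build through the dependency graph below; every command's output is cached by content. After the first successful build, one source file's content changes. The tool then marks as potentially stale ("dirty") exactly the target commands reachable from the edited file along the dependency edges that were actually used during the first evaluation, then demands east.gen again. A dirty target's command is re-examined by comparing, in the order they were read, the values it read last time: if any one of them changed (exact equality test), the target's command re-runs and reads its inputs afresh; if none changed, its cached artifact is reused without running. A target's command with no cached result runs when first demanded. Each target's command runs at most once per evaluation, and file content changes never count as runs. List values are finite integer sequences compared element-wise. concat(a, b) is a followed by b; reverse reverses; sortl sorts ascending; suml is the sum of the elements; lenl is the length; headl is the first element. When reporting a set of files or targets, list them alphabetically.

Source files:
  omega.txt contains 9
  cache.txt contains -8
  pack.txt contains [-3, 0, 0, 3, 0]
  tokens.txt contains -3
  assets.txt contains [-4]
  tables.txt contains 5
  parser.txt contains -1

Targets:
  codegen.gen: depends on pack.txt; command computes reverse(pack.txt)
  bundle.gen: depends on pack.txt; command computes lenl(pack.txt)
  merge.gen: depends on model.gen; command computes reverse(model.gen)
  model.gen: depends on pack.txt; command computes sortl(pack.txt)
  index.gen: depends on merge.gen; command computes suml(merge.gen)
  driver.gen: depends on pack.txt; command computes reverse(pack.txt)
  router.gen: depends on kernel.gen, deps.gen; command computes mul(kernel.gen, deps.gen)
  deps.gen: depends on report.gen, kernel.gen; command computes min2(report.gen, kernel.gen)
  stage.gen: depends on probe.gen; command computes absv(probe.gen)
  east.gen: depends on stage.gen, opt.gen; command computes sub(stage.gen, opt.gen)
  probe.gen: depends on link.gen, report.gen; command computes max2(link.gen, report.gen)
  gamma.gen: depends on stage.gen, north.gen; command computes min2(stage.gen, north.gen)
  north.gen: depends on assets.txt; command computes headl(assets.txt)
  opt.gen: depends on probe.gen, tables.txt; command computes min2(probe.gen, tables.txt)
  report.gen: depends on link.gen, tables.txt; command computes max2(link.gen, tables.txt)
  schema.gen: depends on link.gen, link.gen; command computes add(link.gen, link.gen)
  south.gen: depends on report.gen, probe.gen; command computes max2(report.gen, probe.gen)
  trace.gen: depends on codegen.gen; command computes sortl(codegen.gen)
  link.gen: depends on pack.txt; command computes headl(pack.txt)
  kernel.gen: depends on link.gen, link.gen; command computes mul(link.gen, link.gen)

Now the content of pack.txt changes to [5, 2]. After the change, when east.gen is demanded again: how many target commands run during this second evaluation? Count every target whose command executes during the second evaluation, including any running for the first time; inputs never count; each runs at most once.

First demand of the output computes:
  link.gen = headl([-3, 0, 0, 3, 0]) = -3
  report.gen = max2(-3, 5) = 5
  probe.gen = max2(-3, 5) = 5
  opt.gen = min2(5, 5) = 5
  stage.gen = absv(5) = 5
  east.gen = sub(5, 5) = 0

After the edit, cleaning proceeds:
  link.gen: a read changed (pack.txt [-3, 0, 0, 3, 0]->[5, 2]) — executes, giving 5.
  report.gen: a read changed (link.gen -3->5) — executes, giving 5 — identical to its old value.
  probe.gen: a read changed (link.gen -3->5) — executes, giving 5 — identical to its old value.
  opt.gen: dirty, but its reads are unchanged (probe.gen unchanged, tables.txt unchanged); cached 5 stands.
  stage.gen: dirty, but its reads are unchanged (probe.gen unchanged); cached 5 stands.
  east.gen: dirty, but its reads are unchanged (stage.gen unchanged, opt.gen unchanged); cached 0 stands.

Note where the cutoff bites: opt.gen is checked, finds nothing changed, and keeps its cache.

3 target commands run: link.gen, probe.gen, report.gen.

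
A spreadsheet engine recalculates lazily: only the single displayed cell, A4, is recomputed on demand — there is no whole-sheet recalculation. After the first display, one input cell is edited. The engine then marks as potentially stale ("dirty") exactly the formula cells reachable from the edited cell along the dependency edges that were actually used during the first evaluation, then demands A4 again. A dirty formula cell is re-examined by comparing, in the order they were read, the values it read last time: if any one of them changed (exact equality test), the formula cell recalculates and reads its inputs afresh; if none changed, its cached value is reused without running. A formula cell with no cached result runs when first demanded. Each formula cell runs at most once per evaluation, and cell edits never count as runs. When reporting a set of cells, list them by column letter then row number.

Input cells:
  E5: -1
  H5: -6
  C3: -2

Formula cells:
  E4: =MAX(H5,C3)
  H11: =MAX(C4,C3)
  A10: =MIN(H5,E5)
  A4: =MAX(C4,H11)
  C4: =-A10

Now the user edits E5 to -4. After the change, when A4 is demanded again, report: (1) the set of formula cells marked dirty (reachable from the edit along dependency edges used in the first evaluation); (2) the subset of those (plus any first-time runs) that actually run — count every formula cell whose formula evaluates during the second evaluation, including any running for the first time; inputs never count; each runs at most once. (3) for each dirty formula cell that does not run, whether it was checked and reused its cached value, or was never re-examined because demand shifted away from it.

First evaluation (everything demanded from the output):
  A10 = MIN(-6, -1) = -6
  C4 = -(-6) = 6
  H11 = MAX(6, -2) = 6
  A4 = MAX(6, 6) = 6

Propagation after the edit:
  A10: runs — E5 -1->-4; result -6 (same value as before).
  C4: checked — values it read are unchanged (A10 unchanged); reused cached 6 without running.
  H11: checked — values it read are unchanged (C4 unchanged, C3 unchanged); reused cached 6 without running.
  A4: checked — values it read are unchanged (C4 unchanged, H11 unchanged); reused cached 6 without running.

Key observation: the change is absorbed at A10 — it re-runs but produces the same value, and the output's value is unchanged.

Marked dirty: A4, A10, C4, H11.
Formula cells that run: A10 — 1 in total.
Checked but reused from cache: A4, C4, H11.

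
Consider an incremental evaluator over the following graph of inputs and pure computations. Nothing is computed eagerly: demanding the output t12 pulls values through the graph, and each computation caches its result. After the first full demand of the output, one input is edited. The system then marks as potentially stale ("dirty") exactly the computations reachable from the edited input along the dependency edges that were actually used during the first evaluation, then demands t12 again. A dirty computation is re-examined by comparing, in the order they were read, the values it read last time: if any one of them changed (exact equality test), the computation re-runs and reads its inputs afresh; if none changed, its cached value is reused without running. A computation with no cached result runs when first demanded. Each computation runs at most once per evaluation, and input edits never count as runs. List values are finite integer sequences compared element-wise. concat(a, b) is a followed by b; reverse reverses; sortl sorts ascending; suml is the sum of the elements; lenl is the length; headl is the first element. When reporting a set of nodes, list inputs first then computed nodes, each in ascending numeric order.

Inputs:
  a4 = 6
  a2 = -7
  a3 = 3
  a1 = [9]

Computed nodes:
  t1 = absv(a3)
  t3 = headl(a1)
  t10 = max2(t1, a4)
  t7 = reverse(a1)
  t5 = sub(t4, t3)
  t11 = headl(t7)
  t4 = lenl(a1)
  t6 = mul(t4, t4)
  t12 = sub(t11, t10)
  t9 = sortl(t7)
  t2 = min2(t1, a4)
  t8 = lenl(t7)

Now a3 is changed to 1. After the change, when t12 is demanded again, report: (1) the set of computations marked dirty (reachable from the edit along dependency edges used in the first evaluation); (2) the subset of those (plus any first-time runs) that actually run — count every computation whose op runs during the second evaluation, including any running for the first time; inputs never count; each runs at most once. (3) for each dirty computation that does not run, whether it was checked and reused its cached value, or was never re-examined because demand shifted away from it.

Dirty set: t1, t10, t12.
Run set: t1, t10 (2 run).
Re-examined without running (cache reused): t12.
The important point: t10 recomputes to an identical value, and the output ends up unchanged.

Initial pass — values computed on the first demand:
  t1 = absv(3) = 3
  t7 = reverse([9]) = [9]
  t10 = max2(3, 6) = 6
  t11 = headl([9]) = 9
  t12 = sub(9, 6) = 3

Second demand — change propagation:
  t1: re-runs because a3 3->1; new result 1.
  t10: re-runs because t1 3->1; new result 6 (unchanged).
  t12: re-examined; everything it read last time is the same (t11 unchanged, t10 unchanged) — cache 3 kept, no run.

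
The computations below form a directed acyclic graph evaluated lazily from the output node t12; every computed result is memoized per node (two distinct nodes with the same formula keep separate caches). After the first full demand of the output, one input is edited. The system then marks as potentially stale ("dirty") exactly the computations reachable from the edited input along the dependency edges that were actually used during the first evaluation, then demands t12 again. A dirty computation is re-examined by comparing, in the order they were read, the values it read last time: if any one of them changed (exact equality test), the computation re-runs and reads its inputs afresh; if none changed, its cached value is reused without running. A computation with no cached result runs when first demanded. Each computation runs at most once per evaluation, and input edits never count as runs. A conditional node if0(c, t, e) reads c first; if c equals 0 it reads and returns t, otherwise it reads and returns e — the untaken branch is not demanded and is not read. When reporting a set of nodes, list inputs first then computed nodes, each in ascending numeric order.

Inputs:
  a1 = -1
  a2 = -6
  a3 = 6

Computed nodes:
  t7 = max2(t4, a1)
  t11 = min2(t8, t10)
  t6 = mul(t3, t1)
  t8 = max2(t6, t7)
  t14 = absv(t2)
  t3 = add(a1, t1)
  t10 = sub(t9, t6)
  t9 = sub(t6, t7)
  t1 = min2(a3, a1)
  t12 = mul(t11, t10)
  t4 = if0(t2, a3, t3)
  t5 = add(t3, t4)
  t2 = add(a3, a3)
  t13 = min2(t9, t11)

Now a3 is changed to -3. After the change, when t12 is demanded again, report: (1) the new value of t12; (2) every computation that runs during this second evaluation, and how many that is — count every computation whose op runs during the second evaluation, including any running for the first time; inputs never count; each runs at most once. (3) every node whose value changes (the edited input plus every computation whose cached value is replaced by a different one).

First demand of the output computes:
  t1 = min2(6, -1) = -1
  t2 = add(6, 6) = 12
  t3 = add(-1, -1) = -2
  t4 = if0(t2=12 -> else branch t3) = -2
  t6 = mul(-2, -1) = 2
  t7 = max2(-2, -1) = -1
  t8 = max2(2, -1) = 2
  t9 = sub(2, -1) = 3
  t10 = sub(3, 2) = 1
  t11 = min2(2, 1) = 1
  t12 = mul(1, 1) = 1

After the edit, cleaning proceeds:
  t1: a read changed (a3 6->-3) — executes, giving -3.
  t2: a read changed (a3 6->-3; a3 6->-3) — executes, giving -6.
  t3: a read changed (t1 -1->-3) — executes, giving -4.
  t4: a read changed (t2 12->-6; t3 -2->-4) — executes, giving -4.
  t6: a read changed (t3 -2->-4; t1 -1->-3) — executes, giving 12.
  t7: a read changed (t4 -2->-4) — executes, giving -1 — identical to its old value.
  t8: a read changed (t6 2->12) — executes, giving 12.
  t9: a read changed (t6 2->12) — executes, giving 13.
  t10: a read changed (t9 3->13; t6 2->12) — executes, giving 1 — identical to its old value.
  t11: a read changed (t8 2->12) — executes, giving 1 — identical to its old value.
  t12: dirty, but its reads are unchanged (t11 unchanged, t10 unchanged); cached 1 stands.

Note where the cutoff bites: t12 is checked, finds nothing changed, and keeps its cache.

Demanding t12 again yields 1.
10 computations run: t1, t2, t3, t4, t6, t7, t8, t9, t10, t11.
The nodes whose values change: a3, t1, t2, t3, t4, t6, t8, t9.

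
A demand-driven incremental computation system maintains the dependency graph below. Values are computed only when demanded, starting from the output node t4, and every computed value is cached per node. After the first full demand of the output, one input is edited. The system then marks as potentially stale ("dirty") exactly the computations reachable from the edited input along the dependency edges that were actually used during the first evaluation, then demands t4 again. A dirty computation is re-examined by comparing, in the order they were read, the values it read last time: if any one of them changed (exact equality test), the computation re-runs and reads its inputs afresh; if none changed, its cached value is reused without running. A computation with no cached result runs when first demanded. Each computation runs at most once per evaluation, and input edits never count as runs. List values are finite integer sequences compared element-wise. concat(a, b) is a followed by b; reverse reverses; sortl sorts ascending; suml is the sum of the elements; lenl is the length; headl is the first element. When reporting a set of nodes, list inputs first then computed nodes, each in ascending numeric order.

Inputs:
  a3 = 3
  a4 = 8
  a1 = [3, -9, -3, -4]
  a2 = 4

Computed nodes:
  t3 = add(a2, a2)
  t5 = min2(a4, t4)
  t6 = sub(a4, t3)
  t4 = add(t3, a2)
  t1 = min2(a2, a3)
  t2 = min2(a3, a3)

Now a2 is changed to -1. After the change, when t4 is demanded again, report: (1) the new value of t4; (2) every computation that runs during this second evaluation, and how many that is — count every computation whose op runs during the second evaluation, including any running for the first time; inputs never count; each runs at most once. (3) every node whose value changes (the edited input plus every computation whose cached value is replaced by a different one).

First evaluation (everything demanded from the output):
  t3 = add(4, 4) = 8
  t4 = add(8, 4) = 12

Propagation after the edit:
  t3: runs — a2 4->-1; a2 4->-1; result -2.
  t4: runs — t3 8->-2; a2 4->-1; result -3.

New value of t4: -3.
Computations that run: t3, t4 — 2 in total.
Values that change: a2, t3, t4.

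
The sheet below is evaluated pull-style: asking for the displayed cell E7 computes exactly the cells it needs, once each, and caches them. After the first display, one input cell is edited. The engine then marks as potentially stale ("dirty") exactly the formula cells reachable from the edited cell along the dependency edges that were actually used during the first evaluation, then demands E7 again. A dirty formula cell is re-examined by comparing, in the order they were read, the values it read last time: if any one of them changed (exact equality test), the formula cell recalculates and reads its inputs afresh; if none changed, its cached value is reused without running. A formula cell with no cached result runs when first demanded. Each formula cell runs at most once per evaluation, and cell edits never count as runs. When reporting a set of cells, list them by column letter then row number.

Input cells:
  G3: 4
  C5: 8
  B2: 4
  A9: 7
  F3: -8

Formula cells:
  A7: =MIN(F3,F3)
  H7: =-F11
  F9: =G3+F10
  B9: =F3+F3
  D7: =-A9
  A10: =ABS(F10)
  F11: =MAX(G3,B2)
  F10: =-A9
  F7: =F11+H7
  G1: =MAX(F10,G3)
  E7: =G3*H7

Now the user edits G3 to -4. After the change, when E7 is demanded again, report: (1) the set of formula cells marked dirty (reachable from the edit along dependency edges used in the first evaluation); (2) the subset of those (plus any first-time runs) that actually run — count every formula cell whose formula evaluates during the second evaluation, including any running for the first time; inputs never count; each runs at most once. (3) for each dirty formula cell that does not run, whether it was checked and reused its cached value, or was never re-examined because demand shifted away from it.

The edit dirties: E7, F11, H7.
2 formula cells run: E7, F11.
Cache hits after checking: H7.
Note where the cutoff bites: H7 is checked, finds nothing changed, and keeps its cache.

First demand of the output computes:
  F11 = MAX(4, 4) = 4
  H7 = -(4) = -4
  E7 = 4 * -4 = -16

After the edit, cleaning proceeds:
  F11: a read changed (G3 4->-4) — executes, giving 4 — identical to its old value.
  H7: dirty, but its reads are unchanged (F11 unchanged); cached -4 stands.
  E7: a read changed (G3 4->-4) — executes, giving 16.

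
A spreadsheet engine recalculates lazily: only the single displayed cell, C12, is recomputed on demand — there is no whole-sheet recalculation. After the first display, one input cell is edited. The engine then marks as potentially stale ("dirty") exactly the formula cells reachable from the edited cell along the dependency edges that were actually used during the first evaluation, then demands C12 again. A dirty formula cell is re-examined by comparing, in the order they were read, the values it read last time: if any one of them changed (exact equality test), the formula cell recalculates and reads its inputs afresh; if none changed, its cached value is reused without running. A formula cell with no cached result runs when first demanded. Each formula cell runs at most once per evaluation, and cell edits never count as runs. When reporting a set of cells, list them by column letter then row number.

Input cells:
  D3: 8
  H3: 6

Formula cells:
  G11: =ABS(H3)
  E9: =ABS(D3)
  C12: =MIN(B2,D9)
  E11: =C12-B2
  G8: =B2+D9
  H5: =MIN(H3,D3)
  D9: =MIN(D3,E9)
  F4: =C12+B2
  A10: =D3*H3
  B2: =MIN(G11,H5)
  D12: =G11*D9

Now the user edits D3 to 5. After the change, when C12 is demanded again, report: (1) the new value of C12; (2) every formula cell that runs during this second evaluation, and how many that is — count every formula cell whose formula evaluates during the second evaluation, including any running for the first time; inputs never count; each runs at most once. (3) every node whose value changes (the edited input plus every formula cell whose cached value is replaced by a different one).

New value of C12: 5.
Formula cells that run: B2, C12, D9, E9, H5 — 5 in total.
Values that change: B2, C12, D3, D9, E9, H5.

First evaluation (everything demanded from the output):
  E9 = ABS(8) = 8
  D9 = MIN(8, 8) = 8
  G11 = ABS(6) = 6
  H5 = MIN(6, 8) = 6
  B2 = MIN(6, 6) = 6
  C12 = MIN(6, 8) = 6

Propagation after the edit:
  E9: runs — D3 8->5; result 5.
  D9: runs — D3 8->5; E9 8->5; result 5.
  H5: runs — D3 8->5; result 5.
  B2: runs — H5 6->5; result 5.
  C12: runs — B2 6->5; D9 8->5; result 5.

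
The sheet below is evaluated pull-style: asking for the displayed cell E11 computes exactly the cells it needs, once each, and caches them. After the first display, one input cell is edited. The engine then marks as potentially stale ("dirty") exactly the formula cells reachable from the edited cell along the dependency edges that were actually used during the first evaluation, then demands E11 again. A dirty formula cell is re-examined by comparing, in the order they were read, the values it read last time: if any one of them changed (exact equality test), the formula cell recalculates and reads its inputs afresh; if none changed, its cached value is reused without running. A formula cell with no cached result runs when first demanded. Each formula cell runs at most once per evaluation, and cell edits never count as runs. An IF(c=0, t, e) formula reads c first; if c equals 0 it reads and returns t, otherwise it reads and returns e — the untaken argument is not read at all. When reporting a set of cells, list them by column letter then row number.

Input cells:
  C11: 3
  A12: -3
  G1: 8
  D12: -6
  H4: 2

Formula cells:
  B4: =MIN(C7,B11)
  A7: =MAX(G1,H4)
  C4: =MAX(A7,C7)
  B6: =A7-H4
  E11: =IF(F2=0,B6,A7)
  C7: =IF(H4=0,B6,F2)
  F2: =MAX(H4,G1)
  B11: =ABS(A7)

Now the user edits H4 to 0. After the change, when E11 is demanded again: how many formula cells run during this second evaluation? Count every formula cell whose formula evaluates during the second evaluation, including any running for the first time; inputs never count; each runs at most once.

2 formula cells run: A7, F2.
Note where the cutoff bites: E11 is checked, finds nothing changed, and keeps its cache.

First demand of the output computes:
  A7 = MAX(8, 2) = 8
  F2 = MAX(2, 8) = 8
  E11 = IF(F2=0: F2=8 -> else branch A7) = 8

After the edit, cleaning proceeds:
  A7: a read changed (H4 2->0) — executes, giving 8 — identical to its old value.
  F2: a read changed (H4 2->0) — executes, giving 8 — identical to its old value.
  E11: dirty, but its reads are unchanged (F2 unchanged, A7 unchanged); cached 8 stands.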